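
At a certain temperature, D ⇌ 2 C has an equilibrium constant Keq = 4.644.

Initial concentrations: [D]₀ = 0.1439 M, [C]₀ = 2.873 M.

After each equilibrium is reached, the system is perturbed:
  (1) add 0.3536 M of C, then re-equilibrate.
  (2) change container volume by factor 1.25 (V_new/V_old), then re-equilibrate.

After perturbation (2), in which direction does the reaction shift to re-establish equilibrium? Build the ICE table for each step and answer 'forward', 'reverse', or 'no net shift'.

Direction: forward

Q₀ = 57.36 vs Keq = 4.644 ⇒ Q>K, reverse
Step 1:
                    D           C
  Initial      0.1439       2.873
  Change       0.5433      -1.087
  Equil        0.6872       1.786
  solve Keq expr → x = -0.5433; check Q = 4.644
Then add 0.3536 M of C.
Step 2:
                    D           C
  Initial      0.6872        2.14
  Change       0.1087     -0.2175
  Equil        0.7959       1.923
  solve Keq expr → x = -0.1087; check Q = 4.644
Then change container volume by factor 1.25 (V_new/V_old).
Step 3:
                    D           C
  Initial      0.6367       1.538
  Change     -0.05371      0.1074
  Equil         0.583       1.645
  solve Keq expr → x = 0.05371; check Q = 4.644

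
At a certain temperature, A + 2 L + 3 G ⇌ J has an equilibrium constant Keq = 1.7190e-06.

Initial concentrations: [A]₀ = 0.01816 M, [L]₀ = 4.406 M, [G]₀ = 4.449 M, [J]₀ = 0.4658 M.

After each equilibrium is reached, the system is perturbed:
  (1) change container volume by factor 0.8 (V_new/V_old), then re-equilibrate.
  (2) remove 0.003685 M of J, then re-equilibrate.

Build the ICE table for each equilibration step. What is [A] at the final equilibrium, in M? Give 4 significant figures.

[A]_eq = 0.5845 M

Q₀ = 0.015 vs Keq = 1.7190e-06 ⇒ Q>K, reverse
Step 1:
                    A           L           G           J
  init        0.01816       4.406       4.449      0.4658
  Δ            0.4612      0.9223       1.383     -0.4612
  eq           0.4793       5.328       5.832    0.004641
  solve Keq expr → x = -0.4612; check Q = 1.7190e-06
Then change container volume by factor 0.8 (V_new/V_old).
Step 2:
                    A           L           G           J
  init         0.5991        6.66       7.291    0.005802
  Δ          -0.01122    -0.02243    -0.03365     0.01122
  eq           0.5879       6.638       7.257     0.01702
  solve Keq expr → x = 0.01122; check Q = 1.7190e-06
Then remove 0.003685 M of J.
Step 3:
                    A           L           G           J
  init         0.5879       6.638       7.257     0.01333
  Δ         -0.003476   -0.006953    -0.01043    0.003476
  eq           0.5845       6.631       7.247     0.01681
  solve Keq expr → x = 0.003476; check Q = 1.7190e-06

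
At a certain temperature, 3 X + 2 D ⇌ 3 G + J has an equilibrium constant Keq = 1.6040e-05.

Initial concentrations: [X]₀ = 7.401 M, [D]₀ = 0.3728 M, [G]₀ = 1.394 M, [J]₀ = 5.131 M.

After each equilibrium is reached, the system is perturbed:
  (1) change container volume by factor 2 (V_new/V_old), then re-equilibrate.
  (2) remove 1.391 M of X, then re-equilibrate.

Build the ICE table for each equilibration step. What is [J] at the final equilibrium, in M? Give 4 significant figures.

Q₀ = 0.2467 vs Keq = 1.6040e-05 ⇒ Q>K, reverse
Step 1:
                   X          D          G          J
  I            7.401     0.3728      1.394      5.131
  C            1.247     0.8312     -1.247    -0.4156
  E            8.648      1.204     0.1472      4.715
  solve Keq expr → x = -0.4156; check Q = 1.6040e-05
Then change container volume by factor 2 (V_new/V_old).
Step 2:
                   X          D          G          J
  I            4.324      0.602     0.0736      2.358
  C          0.01433   0.009554   -0.01433  -0.004777
  E            4.338     0.6116    0.05927      2.353
  solve Keq expr → x = -0.004777; check Q = 1.6040e-05
Then remove 1.391 M of X.
Step 3:
                   X          D          G          J
  I            2.947     0.6116    0.05927      2.353
  C          0.01819    0.01212   -0.01819  -0.006062
  E            2.965     0.6237    0.04108      2.347
  solve Keq expr → x = -0.006062; check Q = 1.6040e-05

[J]_eq = 2.347 M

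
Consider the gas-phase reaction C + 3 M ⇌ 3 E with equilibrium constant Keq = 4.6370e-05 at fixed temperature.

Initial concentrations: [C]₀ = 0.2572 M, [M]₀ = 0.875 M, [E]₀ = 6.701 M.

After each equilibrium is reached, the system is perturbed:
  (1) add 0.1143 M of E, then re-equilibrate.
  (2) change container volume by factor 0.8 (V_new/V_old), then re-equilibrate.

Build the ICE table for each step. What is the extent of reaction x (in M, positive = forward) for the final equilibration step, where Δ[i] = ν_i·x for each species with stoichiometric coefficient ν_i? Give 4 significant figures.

x = 0.01063 M

Q₀ = 1746 vs Keq = 4.6370e-05 ⇒ Q>K, reverse
Step 1:
                   C          M          E
  I           0.2572      0.875      6.701
  C            2.118      6.354     -6.354
  E            2.375      7.229     0.3465
  solve Keq expr → x = -2.118; check Q = 4.6370e-05
Then add 0.1143 M of E.
Step 2:
                   C          M          E
  I            2.375      7.229     0.4608
  C           0.0358     0.1074    -0.1074
  E            2.411      7.337     0.3535
  solve Keq expr → x = -0.0358; check Q = 4.6370e-05
Then change container volume by factor 0.8 (V_new/V_old).
Step 3:
                   C          M          E
  I            3.014      9.171     0.4418
  C         -0.01063    -0.0319     0.0319
  E            3.003      9.139     0.4737
  solve Keq expr → x = 0.01063; check Q = 4.6370e-05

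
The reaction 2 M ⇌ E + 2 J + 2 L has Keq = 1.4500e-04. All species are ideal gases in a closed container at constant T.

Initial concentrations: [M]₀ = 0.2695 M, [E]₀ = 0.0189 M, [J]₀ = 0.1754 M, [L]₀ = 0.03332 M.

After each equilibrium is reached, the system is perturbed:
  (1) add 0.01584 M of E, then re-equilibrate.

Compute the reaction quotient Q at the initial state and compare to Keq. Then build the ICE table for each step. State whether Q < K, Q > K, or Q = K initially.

Q₀ = 8.8882e-06 vs Keq = 1.4500e-04 ⇒ Q<K, forward
Step 1:
                    M           E           J           L
  Initial      0.2695      0.0189      0.1754     0.03332
  Change     -0.03596     0.01798     0.03596     0.03596
  Equil        0.2335     0.03688      0.2114     0.06928
  solve Keq expr → x = 0.01798; check Q = 1.4500e-04
Then add 0.01584 M of E.
Step 2:
                    M           E           J           L
  Initial      0.2335     0.05272      0.2114     0.06928
  Change     0.006154   -0.003077   -0.006154   -0.006154
  Equil        0.2397     0.04964      0.2052     0.06313
  solve Keq expr → x = -0.003077; check Q = 1.4500e-04

Q₀ = 8.8882e-06; Q < K (proceeds forward)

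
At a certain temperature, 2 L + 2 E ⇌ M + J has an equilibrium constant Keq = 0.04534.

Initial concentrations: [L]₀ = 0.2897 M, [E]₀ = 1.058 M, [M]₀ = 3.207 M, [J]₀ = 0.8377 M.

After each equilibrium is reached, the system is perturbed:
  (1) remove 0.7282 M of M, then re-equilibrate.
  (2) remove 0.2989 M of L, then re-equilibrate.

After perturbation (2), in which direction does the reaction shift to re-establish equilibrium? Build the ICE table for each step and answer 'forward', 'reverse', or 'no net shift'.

Direction: reverse

Q₀ = 28.6 vs Keq = 0.04534 ⇒ Q>K, reverse
Step 1:
                    L           E           M           J
  init         0.2897       1.058       3.207      0.8377
  Δ             1.241       1.241     -0.6206     -0.6206
  eq            1.531       2.299       2.586      0.2171
  solve Keq expr → x = -0.6206; check Q = 0.04534
Then remove 0.7282 M of M.
Step 2:
                    L           E           M           J
  init          1.531       2.299       1.858      0.2171
  Δ          -0.07157    -0.07157     0.03579     0.03579
  eq            1.459       2.228       1.894      0.2529
  solve Keq expr → x = 0.03579; check Q = 0.04534
Then remove 0.2989 M of L.
Step 3:
                    L           E           M           J
  init           1.16       2.228       1.894      0.2529
  Δ           0.09191     0.09191    -0.04596    -0.04596
  eq            1.252       2.319       1.848       0.207
  solve Keq expr → x = -0.04596; check Q = 0.04534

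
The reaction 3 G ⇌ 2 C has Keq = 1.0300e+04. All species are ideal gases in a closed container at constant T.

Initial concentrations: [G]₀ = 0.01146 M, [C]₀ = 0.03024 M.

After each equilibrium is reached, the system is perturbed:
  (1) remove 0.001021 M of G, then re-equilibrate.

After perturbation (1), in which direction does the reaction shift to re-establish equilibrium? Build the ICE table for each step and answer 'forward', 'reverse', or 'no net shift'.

Q₀ = 607.6 vs Keq = 1.0300e+04 ⇒ Q<K, forward
Step 1:
                   G          C
  I          0.01146    0.03024
  C        -0.006577   0.004385
  E         0.004883    0.03462
  solve Keq expr → x = 0.002192; check Q = 1.0300e+04
Then remove 0.001021 M of G.
Step 2:
                   G          C
  I         0.003862    0.03462
  C       9.6061e-04 -6.4041e-04
  E         0.004822    0.03398
  solve Keq expr → x = -3.2020e-04; check Q = 1.0300e+04

Direction: reverse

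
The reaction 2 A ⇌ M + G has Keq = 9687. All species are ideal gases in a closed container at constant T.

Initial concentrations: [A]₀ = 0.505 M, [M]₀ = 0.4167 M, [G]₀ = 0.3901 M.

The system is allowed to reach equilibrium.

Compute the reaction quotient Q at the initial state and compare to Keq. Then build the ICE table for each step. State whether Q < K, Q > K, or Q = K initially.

Q₀ = 0.6374 vs Keq = 9687 ⇒ Q<K, forward
Step 1:
                  A         M         G
  init        0.505    0.4167    0.3901
  Δ         -0.4984    0.2492    0.2492
  eq       0.006629    0.6659    0.6393
  solve Keq expr → x = 0.2492; check Q = 9687

Q₀ = 0.6374; Q < K (proceeds forward)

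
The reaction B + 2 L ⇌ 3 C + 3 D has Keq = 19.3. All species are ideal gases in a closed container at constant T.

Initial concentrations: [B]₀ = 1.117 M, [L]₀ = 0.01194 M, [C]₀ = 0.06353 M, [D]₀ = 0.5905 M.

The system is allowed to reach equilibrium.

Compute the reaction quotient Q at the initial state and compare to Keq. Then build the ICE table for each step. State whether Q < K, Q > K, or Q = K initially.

Q₀ = 0.3315 vs Keq = 19.3 ⇒ Q<K, forward
Step 1:
                   B          L          C          D
  I            1.117    0.01194    0.06353     0.5905
  C        -0.004861  -0.009722    0.01458    0.01458
  E            1.112   0.002218    0.07811     0.6051
  solve Keq expr → x = 0.004861; check Q = 19.3

Q₀ = 0.3315; Q < K (proceeds forward)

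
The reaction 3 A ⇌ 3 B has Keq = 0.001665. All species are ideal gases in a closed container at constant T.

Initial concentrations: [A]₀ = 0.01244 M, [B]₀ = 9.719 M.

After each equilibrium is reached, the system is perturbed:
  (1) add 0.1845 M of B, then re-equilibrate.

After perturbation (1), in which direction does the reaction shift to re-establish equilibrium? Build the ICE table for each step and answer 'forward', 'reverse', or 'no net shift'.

Direction: reverse

Q₀ = 4.7687e+08 vs Keq = 0.001665 ⇒ Q>K, reverse
Step 1:
                    A           B
  I           0.01244       9.719
  C             8.688      -8.688
  E               8.7       1.031
  solve Keq expr → x = -2.896; check Q = 0.001665
Then add 0.1845 M of B.
Step 2:
                    A           B
  I               8.7       1.216
  C            0.1649     -0.1649
  E             8.865       1.051
  solve Keq expr → x = -0.05498; check Q = 0.001665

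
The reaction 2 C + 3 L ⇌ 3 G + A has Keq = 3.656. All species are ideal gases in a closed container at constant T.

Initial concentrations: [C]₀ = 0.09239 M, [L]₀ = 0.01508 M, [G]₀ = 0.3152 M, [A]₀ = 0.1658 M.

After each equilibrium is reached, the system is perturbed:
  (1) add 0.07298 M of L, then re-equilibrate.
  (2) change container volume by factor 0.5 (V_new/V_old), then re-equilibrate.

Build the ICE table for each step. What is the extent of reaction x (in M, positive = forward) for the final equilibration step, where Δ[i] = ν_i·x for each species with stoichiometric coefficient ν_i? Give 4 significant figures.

Q₀ = 1.7737e+05 vs Keq = 3.656 ⇒ Q>K, reverse
Step 1:
                   C          L          G          A
  I          0.09239    0.01508     0.3152     0.1658
  C          0.09778     0.1467    -0.1467   -0.04889
  E           0.1902     0.1618     0.1685     0.1169
  solve Keq expr → x = -0.04889; check Q = 3.656
Then add 0.07298 M of L.
Step 2:
                   C          L          G          A
  I           0.1902     0.2347     0.1685     0.1169
  C         -0.01853   -0.02779    0.02779   0.009263
  E           0.1716     0.2069     0.1963     0.1262
  solve Keq expr → x = 0.009263; check Q = 3.656
Then change container volume by factor 0.5 (V_new/V_old).
Step 3:
                   C          L          G          A
  I           0.3433     0.4139     0.3926     0.2523
  C         -0.02287   -0.03431    0.03431    0.01144
  E           0.3204     0.3796     0.4269     0.2638
  solve Keq expr → x = 0.01144; check Q = 3.656

x = 0.01144 M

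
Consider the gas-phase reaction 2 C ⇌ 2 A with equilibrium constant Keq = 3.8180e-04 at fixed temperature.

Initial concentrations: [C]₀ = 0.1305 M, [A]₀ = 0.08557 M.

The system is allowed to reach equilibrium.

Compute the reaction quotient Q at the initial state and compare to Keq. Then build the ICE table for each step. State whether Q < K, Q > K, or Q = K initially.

Q₀ = 0.43 vs Keq = 3.8180e-04 ⇒ Q>K, reverse
Step 1:
                   C          A
  init        0.1305    0.08557
  Δ          0.08143   -0.08143
  eq          0.2119   0.004141
  solve Keq expr → x = -0.04071; check Q = 3.8180e-04

Q₀ = 0.43; Q > K (proceeds reverse)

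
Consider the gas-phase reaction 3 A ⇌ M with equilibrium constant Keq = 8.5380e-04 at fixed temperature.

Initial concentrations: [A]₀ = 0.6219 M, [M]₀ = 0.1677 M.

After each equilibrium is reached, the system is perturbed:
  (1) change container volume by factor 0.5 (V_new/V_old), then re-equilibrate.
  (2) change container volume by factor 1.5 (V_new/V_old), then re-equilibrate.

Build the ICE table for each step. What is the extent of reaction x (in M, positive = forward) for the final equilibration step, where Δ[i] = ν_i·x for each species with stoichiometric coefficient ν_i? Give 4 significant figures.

Q₀ = 0.6972 vs Keq = 8.5380e-04 ⇒ Q>K, reverse
Step 1:
                  A         M
  I          0.6219    0.1677
  C          0.4995   -0.1665
  E           1.121  0.001204
  solve Keq expr → x = -0.1665; check Q = 8.5380e-04
Then change container volume by factor 0.5 (V_new/V_old).
Step 2:
                  A         M
  I           2.243  0.002408
  C        -0.02087  0.006958
  E           2.222  0.009366
  solve Keq expr → x = 0.006958; check Q = 8.5380e-04
Then change container volume by factor 1.5 (V_new/V_old).
Step 3:
                  A         M
  I           1.481  0.006244
  C         0.01023 -0.003411
  E           1.492  0.002833
  solve Keq expr → x = -0.003411; check Q = 8.5380e-04

x = -0.003411 M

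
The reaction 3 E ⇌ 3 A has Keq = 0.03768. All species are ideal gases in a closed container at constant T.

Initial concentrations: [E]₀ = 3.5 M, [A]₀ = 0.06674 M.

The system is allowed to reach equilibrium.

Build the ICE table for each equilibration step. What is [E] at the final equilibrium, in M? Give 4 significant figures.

Q₀ = 6.9335e-06 vs Keq = 0.03768 ⇒ Q<K, forward
Step 1:
                   E          A
  Initial        3.5    0.06674
  Change     -0.8288     0.8288
  Equil        2.671     0.8955
  solve Keq expr → x = 0.2763; check Q = 0.03768

[E]_eq = 2.671 M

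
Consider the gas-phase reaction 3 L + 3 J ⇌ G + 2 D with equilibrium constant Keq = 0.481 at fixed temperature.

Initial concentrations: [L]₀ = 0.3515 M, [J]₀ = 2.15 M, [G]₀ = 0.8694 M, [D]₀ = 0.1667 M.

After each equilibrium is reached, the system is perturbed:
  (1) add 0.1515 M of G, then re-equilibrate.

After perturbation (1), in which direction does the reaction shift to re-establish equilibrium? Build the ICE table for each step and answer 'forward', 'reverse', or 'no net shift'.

Q₀ = 0.05598 vs Keq = 0.481 ⇒ Q<K, forward
Step 1:
                    L           J           G           D
  Initial      0.3515        2.15      0.8694      0.1667
  Change      -0.1149     -0.1149     0.03829     0.07658
  Equil        0.2366       2.035      0.9077      0.2433
  solve Keq expr → x = 0.03829; check Q = 0.481
Then add 0.1515 M of G.
Step 2:
                    L           J           G           D
  Initial      0.2366       2.035       1.059      0.2433
  Change     0.007796    0.007796   -0.002599   -0.005197
  Equil        0.2444       2.043       1.057      0.2381
  solve Keq expr → x = -0.002599; check Q = 0.481

Direction: reverse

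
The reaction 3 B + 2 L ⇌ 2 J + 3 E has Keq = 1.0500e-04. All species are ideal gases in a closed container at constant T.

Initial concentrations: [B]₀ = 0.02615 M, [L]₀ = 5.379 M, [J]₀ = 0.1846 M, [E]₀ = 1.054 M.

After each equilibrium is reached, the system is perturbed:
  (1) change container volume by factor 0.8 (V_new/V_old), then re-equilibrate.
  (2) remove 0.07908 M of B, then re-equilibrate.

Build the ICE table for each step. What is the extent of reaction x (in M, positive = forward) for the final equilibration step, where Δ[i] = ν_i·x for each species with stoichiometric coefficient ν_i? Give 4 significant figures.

Q₀ = 77.12 vs Keq = 1.0500e-04 ⇒ Q>K, reverse
Step 1:
                  B         L         J         E
  Initial   0.02615     5.379    0.1846     1.054
  Change     0.2586    0.1724   -0.1724   -0.2586
  Equil      0.2848     5.551   0.01219    0.7954
  solve Keq expr → x = -0.08621; check Q = 1.0500e-04
Then change container volume by factor 0.8 (V_new/V_old).
Step 2:
                  B         L         J         E
  Initial     0.356     6.939   0.01523    0.9942
  Change          0         0         0         0
  Equil       0.356     6.939   0.01523    0.9942
  solve Keq expr → x = 0; check Q = 1.0500e-04
Then remove 0.07908 M of B.
Step 3:
                  B         L         J         E
  Initial    0.2769     6.939   0.01523    0.9942
  Change   0.006454  0.004302 -0.004302 -0.006454
  Equil      0.2833     6.944   0.01093    0.9878
  solve Keq expr → x = -0.002151; check Q = 1.0500e-04

x = -0.002151 M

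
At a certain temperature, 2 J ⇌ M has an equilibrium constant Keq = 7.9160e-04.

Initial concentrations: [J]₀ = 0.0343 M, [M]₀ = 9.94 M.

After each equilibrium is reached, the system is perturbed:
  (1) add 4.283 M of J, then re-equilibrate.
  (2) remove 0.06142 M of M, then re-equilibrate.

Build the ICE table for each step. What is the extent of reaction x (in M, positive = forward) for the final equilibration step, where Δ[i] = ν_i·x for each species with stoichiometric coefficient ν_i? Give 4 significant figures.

Q₀ = 8449 vs Keq = 7.9160e-04 ⇒ Q>K, reverse
Step 1:
                   J          M
  I           0.0343       9.94
  C            19.29     -9.644
  E            19.32     0.2956
  solve Keq expr → x = -9.644; check Q = 7.9160e-04
Then add 4.283 M of J.
Step 2:
                   J          M
  I            23.61     0.2956
  C           -0.271     0.1355
  E            23.34     0.4311
  solve Keq expr → x = 0.1355; check Q = 7.9160e-04
Then remove 0.06142 M of M.
Step 3:
                   J          M
  I            23.34     0.3696
  C          -0.1144     0.0572
  E            23.22     0.4268
  solve Keq expr → x = 0.0572; check Q = 7.9160e-04

x = 0.0572 M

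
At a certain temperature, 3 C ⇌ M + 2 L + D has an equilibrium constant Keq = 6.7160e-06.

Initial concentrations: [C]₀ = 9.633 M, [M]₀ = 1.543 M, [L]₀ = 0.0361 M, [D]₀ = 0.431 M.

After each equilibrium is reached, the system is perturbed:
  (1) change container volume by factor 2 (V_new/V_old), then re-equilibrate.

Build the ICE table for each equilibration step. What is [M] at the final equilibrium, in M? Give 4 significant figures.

Q₀ = 9.6956e-07 vs Keq = 6.7160e-06 ⇒ Q<K, forward
Step 1:
                  C         M         L         D
  init        9.633     1.543    0.0361     0.431
  Δ        -0.08117   0.02706   0.05411   0.02706
  eq          9.552      1.57   0.09021    0.4581
  solve Keq expr → x = 0.02706; check Q = 6.7160e-06
Then change container volume by factor 2 (V_new/V_old).
Step 2:
                  C         M         L         D
  init        4.776     0.785   0.04511     0.229
  Δ        -0.02509  0.008364   0.01673  0.008364
  eq          4.751    0.7934   0.06183    0.2374
  solve Keq expr → x = 0.008364; check Q = 6.7160e-06

[M]_eq = 0.7934 M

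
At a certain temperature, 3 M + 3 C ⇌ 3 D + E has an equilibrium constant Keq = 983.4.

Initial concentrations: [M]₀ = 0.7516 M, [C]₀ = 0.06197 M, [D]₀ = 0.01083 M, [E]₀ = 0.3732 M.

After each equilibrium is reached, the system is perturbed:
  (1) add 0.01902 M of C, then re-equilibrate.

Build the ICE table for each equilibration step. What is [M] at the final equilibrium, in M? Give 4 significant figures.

Q₀ = 0.004692 vs Keq = 983.4 ⇒ Q<K, forward
Step 1:
                    M           C           D           E
  Initial      0.7516     0.06197     0.01083      0.3732
  Change     -0.05502    -0.05502     0.05502     0.01834
  Equil        0.6966    0.006954     0.06585      0.3915
  solve Keq expr → x = 0.01834; check Q = 983.4
Then add 0.01902 M of C.
Step 2:
                    M           C           D           E
  Initial      0.6966     0.02597     0.06585      0.3915
  Change     -0.01697    -0.01697     0.01697    0.005656
  Equil        0.6796    0.009007     0.08281      0.3972
  solve Keq expr → x = 0.005656; check Q = 983.4

[M]_eq = 0.6796 M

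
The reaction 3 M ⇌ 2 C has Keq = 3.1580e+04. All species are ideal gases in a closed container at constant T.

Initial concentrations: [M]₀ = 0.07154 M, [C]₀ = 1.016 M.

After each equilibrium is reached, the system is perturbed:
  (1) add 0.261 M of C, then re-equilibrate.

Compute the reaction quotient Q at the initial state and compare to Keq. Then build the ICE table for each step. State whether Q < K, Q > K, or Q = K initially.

Q₀ = 2819; Q < K (proceeds forward)

Q₀ = 2819 vs Keq = 3.1580e+04 ⇒ Q<K, forward
Step 1:
                  M         C
  init      0.07154     1.016
  Δ        -0.03902   0.02602
  eq        0.03252     1.042
  solve Keq expr → x = 0.01301; check Q = 3.1580e+04
Then add 0.261 M of C.
Step 2:
                  M         C
  init      0.03252     1.303
  Δ        0.005159 -0.003439
  eq        0.03768       1.3
  solve Keq expr → x = -0.00172; check Q = 3.1580e+04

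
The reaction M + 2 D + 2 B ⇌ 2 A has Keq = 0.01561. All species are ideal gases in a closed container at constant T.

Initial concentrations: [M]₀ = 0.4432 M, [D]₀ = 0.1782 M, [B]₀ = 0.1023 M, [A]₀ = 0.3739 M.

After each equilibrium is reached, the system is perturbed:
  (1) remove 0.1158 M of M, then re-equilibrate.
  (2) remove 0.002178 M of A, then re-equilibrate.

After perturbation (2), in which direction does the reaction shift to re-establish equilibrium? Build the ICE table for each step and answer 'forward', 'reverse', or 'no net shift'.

Direction: forward

Q₀ = 949.2 vs Keq = 0.01561 ⇒ Q>K, reverse
Step 1:
                  M         D         B         A
  Initial    0.4432    0.1782    0.1023    0.3739
  Change     0.1752    0.3504    0.3504   -0.3504
  Equil      0.6184    0.5286    0.4527   0.02351
  solve Keq expr → x = -0.1752; check Q = 0.01561
Then remove 0.1158 M of M.
Step 2:
                  M         D         B         A
  Initial    0.5026    0.5286    0.4527   0.02351
  Change   0.001055  0.002109  0.002109 -0.002109
  Equil      0.5036    0.5307    0.4548    0.0214
  solve Keq expr → x = -0.001055; check Q = 0.01561
Then remove 0.002178 M of A.
Step 3:
                  M         D         B         A
  Initial    0.5036    0.5307    0.4548   0.01922
  Change  -9.9203e-04 -0.001984 -0.001984  0.001984
  Equil      0.5027    0.5287    0.4528   0.02121
  solve Keq expr → x = 9.9203e-04; check Q = 0.01561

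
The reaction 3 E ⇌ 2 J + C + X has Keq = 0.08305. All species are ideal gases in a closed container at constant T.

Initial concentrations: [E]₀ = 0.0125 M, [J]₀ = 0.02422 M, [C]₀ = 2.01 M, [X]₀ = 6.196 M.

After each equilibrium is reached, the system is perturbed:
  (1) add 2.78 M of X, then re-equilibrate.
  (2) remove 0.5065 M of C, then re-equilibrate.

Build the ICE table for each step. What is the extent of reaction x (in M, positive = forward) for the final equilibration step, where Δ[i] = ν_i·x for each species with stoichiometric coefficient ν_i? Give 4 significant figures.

x = 5.3839e-05 M

Q₀ = 3740 vs Keq = 0.08305 ⇒ Q>K, reverse
Step 1:
                   E          J          C          X
  I           0.0125    0.02422       2.01      6.196
  C          0.03505   -0.02337   -0.01168   -0.01168
  E          0.04755 8.5013e-04      1.998      6.184
  solve Keq expr → x = -0.01168; check Q = 0.08305
Then add 2.78 M of X.
Step 2:
                   E          J          C          X
  I          0.04755 8.5013e-04      1.998      8.964
  C       2.0902e-04 -1.3934e-04 -6.9672e-05 -6.9672e-05
  E          0.04776 7.1078e-04      1.998      8.964
  solve Keq expr → x = -6.9672e-05; check Q = 0.08305
Then remove 0.5065 M of C.
Step 3:
                   E          J          C          X
  I          0.04776 7.1078e-04      1.492      8.964
  C       -1.6152e-04 1.0768e-04 5.3839e-05 5.3839e-05
  E           0.0476 8.1846e-04      1.492      8.964
  solve Keq expr → x = 5.3839e-05; check Q = 0.08305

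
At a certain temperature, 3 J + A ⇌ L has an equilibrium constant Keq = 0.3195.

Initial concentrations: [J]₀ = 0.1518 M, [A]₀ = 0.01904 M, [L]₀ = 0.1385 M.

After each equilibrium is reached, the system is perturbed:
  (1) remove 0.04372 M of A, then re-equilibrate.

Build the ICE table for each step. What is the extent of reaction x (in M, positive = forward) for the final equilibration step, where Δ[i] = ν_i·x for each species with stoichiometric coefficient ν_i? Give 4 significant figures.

x = -0.001967 M

Q₀ = 2080 vs Keq = 0.3195 ⇒ Q>K, reverse
Step 1:
                  J         A         L
  I          0.1518   0.01904    0.1385
  C          0.3924    0.1308   -0.1308
  E          0.5442    0.1498  0.007713
  solve Keq expr → x = -0.1308; check Q = 0.3195
Then remove 0.04372 M of A.
Step 2:
                  J         A         L
  I          0.5442    0.1061  0.007713
  C          0.0059  0.001967 -0.001967
  E          0.5501    0.1081  0.005747
  solve Keq expr → x = -0.001967; check Q = 0.3195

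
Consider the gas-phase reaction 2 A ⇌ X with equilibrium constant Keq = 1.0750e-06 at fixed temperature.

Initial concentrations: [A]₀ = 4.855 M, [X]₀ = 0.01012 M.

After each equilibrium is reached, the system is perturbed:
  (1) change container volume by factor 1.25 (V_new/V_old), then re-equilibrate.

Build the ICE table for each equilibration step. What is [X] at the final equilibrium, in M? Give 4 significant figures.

Q₀ = 4.2934e-04 vs Keq = 1.0750e-06 ⇒ Q>K, reverse
Step 1:
                    A           X
  init          4.855     0.01012
  Δ           0.02019    -0.01009
  eq            4.875  2.5550e-05
  solve Keq expr → x = -0.01009; check Q = 1.0750e-06
Then change container volume by factor 1.25 (V_new/V_old).
Step 2:
                    A           X
  init            3.9  2.0440e-05
  Δ        8.1759e-06 -4.0879e-06
  eq              3.9  1.6352e-05
  solve Keq expr → x = -4.0879e-06; check Q = 1.0750e-06

[X]_eq = 1.6352e-05 M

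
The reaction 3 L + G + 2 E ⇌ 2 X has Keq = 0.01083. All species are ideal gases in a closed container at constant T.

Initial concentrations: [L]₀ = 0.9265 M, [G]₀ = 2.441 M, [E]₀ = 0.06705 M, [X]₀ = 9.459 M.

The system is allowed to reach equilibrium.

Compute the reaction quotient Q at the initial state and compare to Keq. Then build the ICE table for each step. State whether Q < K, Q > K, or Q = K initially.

Q₀ = 1.0252e+04; Q > K (proceeds reverse)

Q₀ = 1.0252e+04 vs Keq = 0.01083 ⇒ Q>K, reverse
Step 1:
                    L           G           E           X
  I            0.9265       2.441     0.06705       9.459
  C             4.172       1.391       2.781      -2.781
  E             5.098       3.832       2.848       6.678
  solve Keq expr → x = -1.391; check Q = 0.01083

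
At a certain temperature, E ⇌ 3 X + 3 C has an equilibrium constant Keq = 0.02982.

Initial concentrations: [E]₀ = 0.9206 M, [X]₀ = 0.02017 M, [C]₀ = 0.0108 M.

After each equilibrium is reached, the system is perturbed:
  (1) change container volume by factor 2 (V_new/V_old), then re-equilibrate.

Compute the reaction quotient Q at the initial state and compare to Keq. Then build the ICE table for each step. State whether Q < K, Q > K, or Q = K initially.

Q₀ = 1.1228e-11; Q < K (proceeds forward)

Q₀ = 1.1228e-11 vs Keq = 0.02982 ⇒ Q<K, forward
Step 1:
                  E         X         C
  Initial    0.9206   0.02017    0.0108
  Change    -0.1717    0.5152    0.5152
  Equil      0.7489    0.5354     0.526
  solve Keq expr → x = 0.1717; check Q = 0.02982
Then change container volume by factor 2 (V_new/V_old).
Step 2:
                  E         X         C
  Initial    0.3744    0.2677     0.263
  Change   -0.06427    0.1928    0.1928
  Equil      0.3102    0.4605    0.4558
  solve Keq expr → x = 0.06427; check Q = 0.02982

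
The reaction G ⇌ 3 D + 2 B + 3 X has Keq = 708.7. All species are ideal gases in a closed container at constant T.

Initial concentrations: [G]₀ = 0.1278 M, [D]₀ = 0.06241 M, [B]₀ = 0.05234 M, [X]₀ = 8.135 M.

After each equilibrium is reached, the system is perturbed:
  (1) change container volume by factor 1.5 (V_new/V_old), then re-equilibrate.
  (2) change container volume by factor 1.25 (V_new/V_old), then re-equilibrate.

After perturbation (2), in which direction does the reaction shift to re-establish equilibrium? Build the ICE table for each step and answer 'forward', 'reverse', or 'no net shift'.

Q₀ = 0.002805 vs Keq = 708.7 ⇒ Q<K, forward
Step 1:
                  G         D         B         X
  init       0.1278   0.06241   0.05234     8.135
  Δ         -0.1218    0.3655    0.2437    0.3655
  eq       0.005953     0.428     0.296     8.501
  solve Keq expr → x = 0.1218; check Q = 708.7
Then change container volume by factor 1.5 (V_new/V_old).
Step 2:
                  G         D         B         X
  init     0.003969    0.2853    0.1974     5.667
  Δ       -0.003687   0.01106  0.007374   0.01106
  eq      2.8182e-04    0.2964    0.2047     5.678
  solve Keq expr → x = 0.003687; check Q = 708.7
Then change container volume by factor 1.25 (V_new/V_old).
Step 3:
                  G         D         B         X
  init    2.2545e-04    0.2371    0.1638     4.542
  Δ       -1.7763e-04 5.3289e-04 3.5526e-04 5.3289e-04
  eq      4.7824e-05    0.2376    0.1641     4.543
  solve Keq expr → x = 1.7763e-04; check Q = 708.7

Direction: forward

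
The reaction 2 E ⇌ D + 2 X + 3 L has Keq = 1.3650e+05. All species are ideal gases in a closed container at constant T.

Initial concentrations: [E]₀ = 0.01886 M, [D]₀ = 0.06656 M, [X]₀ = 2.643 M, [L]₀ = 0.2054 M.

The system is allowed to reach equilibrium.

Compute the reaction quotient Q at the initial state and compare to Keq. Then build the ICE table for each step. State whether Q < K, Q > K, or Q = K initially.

Q₀ = 11.33; Q < K (proceeds forward)

Q₀ = 11.33 vs Keq = 1.3650e+05 ⇒ Q<K, forward
Step 1:
                   E          D          X          L
  init       0.01886    0.06656      2.643     0.2054
  Δ         -0.01864   0.009318    0.01864    0.02795
  eq      2.2370e-04    0.07588      2.662     0.2334
  solve Keq expr → x = 0.009318; check Q = 1.3650e+05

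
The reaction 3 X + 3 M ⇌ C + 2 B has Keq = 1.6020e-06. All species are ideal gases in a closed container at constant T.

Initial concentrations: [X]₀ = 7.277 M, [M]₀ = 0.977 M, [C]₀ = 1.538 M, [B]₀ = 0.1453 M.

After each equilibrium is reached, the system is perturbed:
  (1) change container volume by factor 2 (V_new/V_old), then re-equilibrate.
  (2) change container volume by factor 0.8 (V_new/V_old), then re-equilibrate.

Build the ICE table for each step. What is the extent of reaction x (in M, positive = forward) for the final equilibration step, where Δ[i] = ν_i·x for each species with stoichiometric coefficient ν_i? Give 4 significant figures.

Q₀ = 9.0354e-05 vs Keq = 1.6020e-06 ⇒ Q>K, reverse
Step 1:
                  X         M         C         B
  init        7.277     0.977     1.538    0.1453
  Δ          0.1785    0.1785  -0.05949    -0.119
  eq          7.455     1.155     1.479   0.02632
  solve Keq expr → x = -0.05949; check Q = 1.6020e-06
Then change container volume by factor 2 (V_new/V_old).
Step 2:
                  X         M         C         B
  init        3.728    0.5777    0.7393   0.01316
  Δ         0.01248   0.01248 -0.004159 -0.008318
  eq           3.74    0.5902    0.7351  0.004842
  solve Keq expr → x = -0.004159; check Q = 1.6020e-06
Then change container volume by factor 0.8 (V_new/V_old).
Step 3:
                  X         M         C         B
  init        4.675    0.7378    0.9189  0.006052
  Δ       -0.003497 -0.003497  0.001166  0.002331
  eq          4.672    0.7343      0.92  0.008384
  solve Keq expr → x = 0.001166; check Q = 1.6020e-06

x = 0.001166 M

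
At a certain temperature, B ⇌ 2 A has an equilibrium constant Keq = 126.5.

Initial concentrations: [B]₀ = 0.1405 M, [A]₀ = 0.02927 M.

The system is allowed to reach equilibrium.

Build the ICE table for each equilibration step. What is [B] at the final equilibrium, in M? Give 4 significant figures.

[B]_eq = 7.5363e-04 M

Q₀ = 0.006098 vs Keq = 126.5 ⇒ Q<K, forward
Step 1:
                   B          A
  init        0.1405    0.02927
  Δ          -0.1397     0.2795
  eq      7.5363e-04     0.3088
  solve Keq expr → x = 0.1397; check Q = 126.5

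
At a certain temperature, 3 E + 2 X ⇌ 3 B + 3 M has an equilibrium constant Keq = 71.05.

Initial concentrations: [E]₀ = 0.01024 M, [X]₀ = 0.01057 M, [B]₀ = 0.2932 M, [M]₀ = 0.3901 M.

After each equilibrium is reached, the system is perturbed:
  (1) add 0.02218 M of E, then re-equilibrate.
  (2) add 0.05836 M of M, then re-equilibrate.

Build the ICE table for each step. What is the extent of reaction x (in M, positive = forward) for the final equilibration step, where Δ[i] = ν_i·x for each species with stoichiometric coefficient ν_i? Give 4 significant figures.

x = -0.002419 M

Q₀ = 1.2473e+07 vs Keq = 71.05 ⇒ Q>K, reverse
Step 1:
                    E           X           B           M
  I           0.01024     0.01057      0.2932      0.3901
  C           0.08395     0.05597    -0.08395    -0.08395
  E           0.09419     0.06654      0.2092      0.3061
  solve Keq expr → x = -0.02798; check Q = 71.05
Then add 0.02218 M of E.
Step 2:
                    E           X           B           M
  I            0.1164     0.06654      0.2092      0.3061
  C         -0.008872   -0.005915    0.008872    0.008872
  E            0.1075     0.06062      0.2181       0.315
  solve Keq expr → x = 0.002957; check Q = 71.05
Then add 0.05836 M of M.
Step 3:
                    E           X           B           M
  I            0.1075     0.06062      0.2181      0.3734
  C          0.007256    0.004838   -0.007256   -0.007256
  E            0.1148     0.06546      0.2109      0.3661
  solve Keq expr → x = -0.002419; check Q = 71.05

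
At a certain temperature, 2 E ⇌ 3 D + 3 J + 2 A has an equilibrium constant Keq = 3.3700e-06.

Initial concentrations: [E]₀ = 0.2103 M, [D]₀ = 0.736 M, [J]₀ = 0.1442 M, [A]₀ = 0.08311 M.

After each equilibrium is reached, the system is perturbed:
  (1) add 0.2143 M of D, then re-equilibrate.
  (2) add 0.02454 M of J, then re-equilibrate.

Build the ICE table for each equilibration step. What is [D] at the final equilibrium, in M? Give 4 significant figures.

[D]_eq = 0.8642 M

Q₀ = 1.8671e-04 vs Keq = 3.3700e-06 ⇒ Q>K, reverse
Step 1:
                   E          D          J          A
  Initial     0.2103      0.736     0.1442    0.08311
  Change     0.04408   -0.06611   -0.06611   -0.04408
  Equil       0.2544     0.6699    0.07809    0.03903
  solve Keq expr → x = -0.02204; check Q = 3.3700e-06
Then add 0.2143 M of D.
Step 2:
                   E          D          J          A
  Initial     0.2544     0.8842    0.07809    0.03903
  Change    0.006389  -0.009584  -0.009584  -0.006389
  Equil       0.2608     0.8746     0.0685    0.03264
  solve Keq expr → x = -0.003195; check Q = 3.3700e-06
Then add 0.02454 M of J.
Step 3:
                   E          D          J          A
  Initial     0.2608     0.8746    0.09304    0.03264
  Change    0.006913   -0.01037   -0.01037  -0.006913
  Equil       0.2677     0.8642    0.08267    0.02573
  solve Keq expr → x = -0.003457; check Q = 3.3700e-06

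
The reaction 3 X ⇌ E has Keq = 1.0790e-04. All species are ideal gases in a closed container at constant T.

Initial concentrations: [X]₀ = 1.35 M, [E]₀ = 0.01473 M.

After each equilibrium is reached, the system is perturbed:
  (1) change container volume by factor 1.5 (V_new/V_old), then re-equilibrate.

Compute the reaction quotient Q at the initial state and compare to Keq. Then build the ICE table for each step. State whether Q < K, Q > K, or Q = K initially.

Q₀ = 0.005987 vs Keq = 1.0790e-04 ⇒ Q>K, reverse
Step 1:
                    X           E
  init           1.35     0.01473
  Δ           0.04331    -0.01444
  eq            1.393  2.9186e-04
  solve Keq expr → x = -0.01444; check Q = 1.0790e-04
Then change container volume by factor 1.5 (V_new/V_old).
Step 2:
                    X           E
  init         0.9289  1.9457e-04
  Δ        3.2401e-04 -1.0800e-04
  eq           0.9292  8.6566e-05
  solve Keq expr → x = -1.0800e-04; check Q = 1.0790e-04

Q₀ = 0.005987; Q > K (proceeds reverse)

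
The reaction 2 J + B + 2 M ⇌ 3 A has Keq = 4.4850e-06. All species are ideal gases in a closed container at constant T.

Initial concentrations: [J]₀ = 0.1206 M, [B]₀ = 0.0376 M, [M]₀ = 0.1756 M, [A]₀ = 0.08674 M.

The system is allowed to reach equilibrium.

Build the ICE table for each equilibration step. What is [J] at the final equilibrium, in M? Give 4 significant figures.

[J]_eq = 0.1779 M

Q₀ = 38.7 vs Keq = 4.4850e-06 ⇒ Q>K, reverse
Step 1:
                   J          B          M          A
  Initial     0.1206     0.0376     0.1756    0.08674
  Change     0.05729    0.02865    0.05729   -0.08594
  Equil       0.1779    0.06625     0.2329 7.9896e-04
  solve Keq expr → x = -0.02865; check Q = 4.4850e-06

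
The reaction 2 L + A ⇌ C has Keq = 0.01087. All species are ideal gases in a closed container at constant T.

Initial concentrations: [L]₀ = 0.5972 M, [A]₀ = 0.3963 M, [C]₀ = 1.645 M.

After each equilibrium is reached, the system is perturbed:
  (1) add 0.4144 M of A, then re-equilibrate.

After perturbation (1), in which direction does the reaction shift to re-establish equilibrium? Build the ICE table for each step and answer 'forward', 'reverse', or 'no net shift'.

Direction: forward

Q₀ = 11.64 vs Keq = 0.01087 ⇒ Q>K, reverse
Step 1:
                    L           A           C
  I            0.5972      0.3963       1.645
  C             2.828       1.414      -1.414
  E             3.425        1.81      0.2309
  solve Keq expr → x = -1.414; check Q = 0.01087
Then add 0.4144 M of A.
Step 2:
                    L           A           C
  I             3.425       2.225      0.2309
  C           -0.0729    -0.03645     0.03645
  E             3.352       2.188      0.2674
  solve Keq expr → x = 0.03645; check Q = 0.01087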